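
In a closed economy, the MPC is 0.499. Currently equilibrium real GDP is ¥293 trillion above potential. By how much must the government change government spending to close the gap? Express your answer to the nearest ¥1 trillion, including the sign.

−¥147 trillion

Spending multiplier = 1/(1 − MPC) = 1/(1 − 0.499) = 1/0.501 ≈ 1.996.
Need ΔY = −¥293 trillion, so ΔG = ΔY/k = (−¥293 trillion) × 0.501 ≈ −¥147 trillion.
The government should cut government spending by ¥147 trillion.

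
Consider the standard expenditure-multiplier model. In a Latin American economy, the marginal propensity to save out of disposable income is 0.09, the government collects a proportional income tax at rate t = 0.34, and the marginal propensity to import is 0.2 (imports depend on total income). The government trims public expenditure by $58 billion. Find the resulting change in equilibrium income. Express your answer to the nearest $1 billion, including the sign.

−$97 billion

MPC = 1 − MPS = 1 − 0.09 = 0.91.
Government-spending multiplier = 1/(1 − c(1−t) + m) = 1/(1 − 0.91×0.66 + 0.2) = 1/0.5994 ≈ 1.668.
ΔY = k × ΔG = (−$58 billion) / 0.5994 ≈ −$97 billion.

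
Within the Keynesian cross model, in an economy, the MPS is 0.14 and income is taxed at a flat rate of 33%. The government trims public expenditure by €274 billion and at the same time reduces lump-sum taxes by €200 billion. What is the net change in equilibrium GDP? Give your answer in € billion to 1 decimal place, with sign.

MPC = 1 − MPS = 1 − 0.14 = 0.86.
Expenditure multiplier = 1/(1 − c(1−t)) = 1/(1 − 0.86×0.67) = 1/0.4238 ≈ 2.36.
ΔG contributes k·ΔG = (−€274 billion) / 0.4238 ≈ −€646.5 billion.
ΔT of −€200 billion changes first-round spending by −c·ΔT = +€172 billion, contributing k·(−c·ΔT) = (+€172 billion) / 0.4238 ≈ +€405.9 billion.
Net ΔY = k(ΔG − c·ΔT) = (−€102 billion) / 0.4238 ≈ −€240.7 billion.

−€240.7 billion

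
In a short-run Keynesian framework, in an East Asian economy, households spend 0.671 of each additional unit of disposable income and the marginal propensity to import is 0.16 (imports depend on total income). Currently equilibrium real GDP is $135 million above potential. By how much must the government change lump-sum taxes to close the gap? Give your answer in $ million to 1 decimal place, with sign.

Spending multiplier = 1/(1 − c + m) = 1/(1 − 0.671 + 0.16) = 1/0.489 ≈ 2.045.
Tax multiplier = −c·k = −0.671/0.489 ≈ −1.372. Need ΔY = −$135 million, so ΔT = ΔY/(−c·k) = −(−$135 million) × 0.489 / 0.671 ≈ +$98.4 million.
The government should raise lump-sum taxes by $98.4 million.

+$98.4 million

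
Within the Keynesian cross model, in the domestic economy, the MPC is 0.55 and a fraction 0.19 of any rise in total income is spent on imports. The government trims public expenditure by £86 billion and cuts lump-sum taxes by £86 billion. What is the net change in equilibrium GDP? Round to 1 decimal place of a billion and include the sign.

Expenditure multiplier = 1/(1 − c + m) = 1/(1 − 0.55 + 0.19) = 1/0.64 ≈ 1.563.
ΔG contributes k·ΔG = (−£86 billion) / 0.64 ≈ −£134.4 billion.
ΔT of −£86 billion changes first-round spending by −c·ΔT = +£47.3 billion, contributing k·(−c·ΔT) = (+£47.3 billion) / 0.64 ≈ +£73.9 billion.
Net ΔY = k(ΔG − c·ΔT) = (−£38.7 billion) / 0.64 ≈ −£60.5 billion.

−£60.5 billion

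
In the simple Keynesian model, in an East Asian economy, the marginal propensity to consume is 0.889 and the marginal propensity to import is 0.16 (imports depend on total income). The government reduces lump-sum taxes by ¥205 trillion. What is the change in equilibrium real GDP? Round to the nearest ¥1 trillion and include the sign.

+¥672 trillion

A lump-sum tax change of −¥205 trillion shifts disposable income by +¥205 trillion; first-round consumption changes by −c × ΔT = −0.889 × (−¥205 trillion) = +¥182.245 trillion.
Expenditure multiplier = 1/(1 − c + m) = 1/(1 − 0.889 + 0.16) = 1/0.271 ≈ 3.69.
The tax multiplier is −c × k ≈ −3.28, so ΔY = k × (−c·ΔT) = (+¥182.245 trillion) / 0.271 ≈ +¥672 trillion.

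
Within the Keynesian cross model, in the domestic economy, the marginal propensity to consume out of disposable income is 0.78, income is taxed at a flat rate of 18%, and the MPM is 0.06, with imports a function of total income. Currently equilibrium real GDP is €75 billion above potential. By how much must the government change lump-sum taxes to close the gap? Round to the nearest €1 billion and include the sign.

Spending multiplier = 1/(1 − c(1−t) + m) = 1/(1 − 0.78×0.82 + 0.06) = 1/0.4204 ≈ 2.379.
Tax multiplier = −c·k = −0.78/0.4204 ≈ −1.855. Need ΔY = −€75 billion, so ΔT = ΔY/(−c·k) = −(−€75 billion) × 0.4204 / 0.78 ≈ +€40 billion.
The government should raise lump-sum taxes by €40 billion.

+€40 billion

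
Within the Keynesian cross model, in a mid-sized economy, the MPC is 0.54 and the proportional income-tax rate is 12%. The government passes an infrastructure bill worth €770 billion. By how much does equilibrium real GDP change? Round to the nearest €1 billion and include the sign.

+€1,467 billion

Government-spending multiplier = 1/(1 − c(1−t)) = 1/(1 − 0.54×0.88) = 1/0.5248 ≈ 1.905.
ΔY = k × ΔG = (+€770 billion) / 0.5248 ≈ +€1,467 billion.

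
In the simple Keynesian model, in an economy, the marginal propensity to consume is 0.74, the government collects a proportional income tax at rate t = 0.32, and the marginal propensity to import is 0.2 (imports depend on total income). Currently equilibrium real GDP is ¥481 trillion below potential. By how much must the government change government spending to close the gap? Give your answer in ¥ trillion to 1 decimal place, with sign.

+¥335.2 trillion

Spending multiplier = 1/(1 − c(1−t) + m) = 1/(1 − 0.74×0.68 + 0.2) = 1/0.6968 ≈ 1.435.
Need ΔY = +¥481 trillion, so ΔG = ΔY/k = (+¥481 trillion) × 0.6968 ≈ +¥335.2 trillion.
The government should increase government spending by ¥335.2 trillion.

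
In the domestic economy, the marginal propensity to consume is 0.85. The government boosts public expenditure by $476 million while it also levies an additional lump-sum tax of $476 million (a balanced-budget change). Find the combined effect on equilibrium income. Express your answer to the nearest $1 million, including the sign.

+$476 million

Expenditure multiplier = 1/(1 − MPC) = 1/(1 − 0.85) = 1/0.15 ≈ 6.667.
ΔG contributes k·ΔG = (+$476 million) / 0.15 ≈ +$3,173.3 million.
ΔT of +$476 million changes first-round spending by −c·ΔT = −$404.6 million, contributing k·(−c·ΔT) = (−$404.6 million) / 0.15 ≈ −$2,697.3 million.
With ΔG = ΔT and no other leakages, the balanced-budget multiplier is 1, so ΔY = ΔG = +$476 million.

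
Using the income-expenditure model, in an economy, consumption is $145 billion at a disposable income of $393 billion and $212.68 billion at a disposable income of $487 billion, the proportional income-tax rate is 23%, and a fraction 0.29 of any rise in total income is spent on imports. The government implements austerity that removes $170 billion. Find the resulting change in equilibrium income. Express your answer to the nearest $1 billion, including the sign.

−$231 billion

MPC = ΔC/ΔYd = (212.68 − 145)/(487 − 393) = 67.68/94 = 0.72.
Spending multiplier = 1/(1 − c(1−t) + m) = 1/(1 − 0.72×0.77 + 0.29) = 1/0.7356 ≈ 1.359.
ΔY = k × ΔG = (−$170 billion) / 0.7356 ≈ −$231 billion.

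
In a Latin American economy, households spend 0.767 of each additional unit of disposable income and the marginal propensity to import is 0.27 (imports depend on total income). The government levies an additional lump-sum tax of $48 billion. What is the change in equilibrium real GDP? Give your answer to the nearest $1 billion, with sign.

−$73 billion

A lump-sum tax change of +$48 billion shifts disposable income by −$48 billion; first-round consumption changes by −c × ΔT = −0.767 × (+$48 billion) = −$36.816 billion.
Expenditure multiplier = 1/(1 − c + m) = 1/(1 − 0.767 + 0.27) = 1/0.503 ≈ 1.988.
The tax multiplier is −c × k ≈ −1.525, so ΔY = k × (−c·ΔT) = (−$36.816 billion) / 0.503 ≈ −$73 billion.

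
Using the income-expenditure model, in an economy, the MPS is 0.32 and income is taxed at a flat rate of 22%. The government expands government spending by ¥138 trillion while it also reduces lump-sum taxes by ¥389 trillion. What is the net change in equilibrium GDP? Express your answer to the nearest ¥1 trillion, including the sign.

+¥857 trillion

MPC = 1 − MPS = 1 − 0.32 = 0.68.
Expenditure multiplier = 1/(1 − c(1−t)) = 1/(1 − 0.68×0.78) = 1/0.4696 ≈ 2.129.
ΔG contributes k·ΔG = (+¥138 trillion) / 0.4696 ≈ +¥293.9 trillion.
ΔT of −¥389 trillion changes first-round spending by −c·ΔT = +¥264.52 trillion, contributing k·(−c·ΔT) = (+¥264.52 trillion) / 0.4696 ≈ +¥563.3 trillion.
Net ΔY = k(ΔG − c·ΔT) = (+¥402.52 trillion) / 0.4696 ≈ +¥857 trillion.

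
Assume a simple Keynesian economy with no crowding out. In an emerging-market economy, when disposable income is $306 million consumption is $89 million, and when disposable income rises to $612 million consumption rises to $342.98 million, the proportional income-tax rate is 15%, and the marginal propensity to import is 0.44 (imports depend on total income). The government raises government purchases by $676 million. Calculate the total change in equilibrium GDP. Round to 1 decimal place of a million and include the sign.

+$920.4 million

MPC = ΔC/ΔYd = (342.98 − 89)/(612 − 306) = 253.98/306 = 0.83.
Expenditure multiplier = 1/(1 − c(1−t) + m) = 1/(1 − 0.83×0.85 + 0.44) = 1/0.7345 ≈ 1.361.
ΔY = k × ΔG = (+$676 million) / 0.7345 ≈ +$920.4 million.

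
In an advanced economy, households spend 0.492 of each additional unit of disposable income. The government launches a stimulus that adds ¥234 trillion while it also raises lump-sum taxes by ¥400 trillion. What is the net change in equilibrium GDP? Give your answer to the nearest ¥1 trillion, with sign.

+¥73 trillion

Expenditure multiplier = 1/(1 − MPC) = 1/(1 − 0.492) = 1/0.508 ≈ 1.969.
ΔG contributes k·ΔG = (+¥234 trillion) / 0.508 ≈ +¥460.6 trillion.
ΔT of +¥400 trillion changes first-round spending by −c·ΔT = −¥196.8 trillion, contributing k·(−c·ΔT) = (−¥196.8 trillion) / 0.508 ≈ −¥387.4 trillion.
Net ΔY = k(ΔG − c·ΔT) = (+¥37.2 trillion) / 0.508 ≈ +¥73 trillion.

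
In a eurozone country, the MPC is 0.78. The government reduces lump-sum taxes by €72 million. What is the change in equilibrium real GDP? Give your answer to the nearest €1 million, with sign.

+€255 million

A lump-sum tax change of −€72 million shifts disposable income by +€72 million; first-round consumption changes by −c × ΔT = −0.78 × (−€72 million) = +€56.16 million.
Expenditure multiplier = 1/(1 − MPC) = 1/(1 − 0.78) = 1/0.22 ≈ 4.545.
The tax multiplier is −c × k ≈ −3.545, so ΔY = k × (−c·ΔT) = (+€56.16 million) / 0.22 ≈ +€255 million.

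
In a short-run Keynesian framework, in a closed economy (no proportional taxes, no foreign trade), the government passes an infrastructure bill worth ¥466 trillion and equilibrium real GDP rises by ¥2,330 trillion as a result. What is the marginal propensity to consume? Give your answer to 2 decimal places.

0.80

Implied spending multiplier k = ΔY/ΔG = 2,330/466 = 5.
Since k = 1/(1 − MPC), MPC = 1 − 1/k = 1 − ΔG/ΔY = 1 − 466/2,330 = 0.80.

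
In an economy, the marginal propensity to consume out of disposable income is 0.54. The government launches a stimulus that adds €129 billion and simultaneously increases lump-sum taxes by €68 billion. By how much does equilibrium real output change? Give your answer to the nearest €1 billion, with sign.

+€201 billion

Expenditure multiplier = 1/(1 − MPC) = 1/(1 − 0.54) = 1/0.46 ≈ 2.174.
ΔG contributes k·ΔG = (+€129 billion) / 0.46 ≈ +€280.4 billion.
ΔT of +€68 billion changes first-round spending by −c·ΔT = −€36.72 billion, contributing k·(−c·ΔT) = (−€36.72 billion) / 0.46 ≈ −€79.8 billion.
Net ΔY = k(ΔG − c·ΔT) = (+€92.28 billion) / 0.46 ≈ +€201 billion.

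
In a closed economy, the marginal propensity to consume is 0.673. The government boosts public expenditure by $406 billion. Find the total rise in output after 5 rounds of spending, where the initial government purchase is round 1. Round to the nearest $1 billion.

Round 1 adds ΔG = $406 billion; each later round is MPC = 0.673 times the previous.
After 5 rounds: 406 + 273.238 + 183.889174 + 123.757414102 + 83.288739690646 = ΔG·(1 − c^5)/(1 − c) = 406 × (1 − 0.138062368994593)/0.327 ≈ $1,070 billion.

$1,070 billion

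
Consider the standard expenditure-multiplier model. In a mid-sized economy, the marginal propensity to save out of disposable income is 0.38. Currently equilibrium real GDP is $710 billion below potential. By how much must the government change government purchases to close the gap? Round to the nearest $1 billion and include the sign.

MPC = 1 − MPS = 1 − 0.38 = 0.62.
Spending multiplier = 1/(1 − MPC) = 1/(1 − 0.62) = 1/0.38 ≈ 2.632.
Need ΔY = +$710 billion, so ΔG = ΔY/k = (+$710 billion) × 0.38 ≈ +$270 billion.
The government should increase government purchases by $270 billion.

+$270 billion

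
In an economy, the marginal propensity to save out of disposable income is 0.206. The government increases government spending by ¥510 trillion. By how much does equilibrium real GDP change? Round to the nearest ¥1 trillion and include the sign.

+¥2,476 trillion

MPC = 1 − MPS = 1 − 0.206 = 0.794.
Expenditure multiplier = 1/(1 − MPC) = 1/(1 − 0.794) = 1/0.206 ≈ 4.854.
ΔY = k × ΔG = (+¥510 trillion) / 0.206 ≈ +¥2,476 trillion.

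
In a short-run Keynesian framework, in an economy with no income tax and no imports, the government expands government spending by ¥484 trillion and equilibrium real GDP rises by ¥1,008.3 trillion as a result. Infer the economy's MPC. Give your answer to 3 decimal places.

Implied spending multiplier k = ΔY/ΔG = 1,008.3/484 ≈ 2.0833.
Since k = 1/(1 − MPC), MPC = 1 − 1/k = 1 − ΔG/ΔY = 1 − 484/1,008.3 ≈ 0.520.

0.520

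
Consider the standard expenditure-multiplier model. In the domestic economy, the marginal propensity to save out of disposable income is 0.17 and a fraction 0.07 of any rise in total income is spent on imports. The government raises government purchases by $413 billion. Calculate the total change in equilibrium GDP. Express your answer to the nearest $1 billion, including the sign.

+$1,721 billion

MPC = 1 − MPS = 1 − 0.17 = 0.83.
Expenditure multiplier = 1/(1 − c + m) = 1/(1 − 0.83 + 0.07) = 1/0.24 ≈ 4.167.
ΔY = k × ΔG = (+$413 billion) / 0.24 ≈ +$1,721 billion.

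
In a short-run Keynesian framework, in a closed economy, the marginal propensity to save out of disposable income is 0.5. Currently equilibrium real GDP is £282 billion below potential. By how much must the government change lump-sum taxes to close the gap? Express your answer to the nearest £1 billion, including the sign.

−£282 billion

MPC = 1 − MPS = 1 − 0.5 = 0.5.
Spending multiplier = 1/(1 − MPC) = 1/(1 − 0.5) = 1/0.5 = 2.
Tax multiplier = −c·k = −0.5/0.5 = −1. Need ΔY = +£282 billion, so ΔT = ΔY/(−c·k) = −(+£282 billion) × 0.5 / 0.5 = −£282 billion.
The government should cut lump-sum taxes by £282 billion.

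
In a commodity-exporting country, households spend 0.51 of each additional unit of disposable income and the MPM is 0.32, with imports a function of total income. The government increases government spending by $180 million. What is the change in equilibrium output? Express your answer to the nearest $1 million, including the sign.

+$222 million

Expenditure multiplier = 1/(1 − c + m) = 1/(1 − 0.51 + 0.32) = 1/0.81 ≈ 1.235.
ΔY = k × ΔG = (+$180 million) / 0.81 ≈ +$222 million.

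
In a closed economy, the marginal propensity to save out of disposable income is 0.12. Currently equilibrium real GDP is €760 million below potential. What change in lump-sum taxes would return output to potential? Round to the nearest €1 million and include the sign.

−€104 million

MPC = 1 − MPS = 1 − 0.12 = 0.88.
Spending multiplier = 1/(1 − MPC) = 1/(1 − 0.88) = 1/0.12 ≈ 8.333.
Tax multiplier = −c·k = −0.88/0.12 ≈ −7.333. Need ΔY = +€760 million, so ΔT = ΔY/(−c·k) = −(+€760 million) × 0.12 / 0.88 ≈ −€104 million.
The government should cut lump-sum taxes by €104 million.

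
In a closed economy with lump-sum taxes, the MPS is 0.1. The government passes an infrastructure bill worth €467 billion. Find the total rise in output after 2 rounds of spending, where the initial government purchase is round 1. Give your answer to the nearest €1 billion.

€887 billion

MPC = 1 − MPS = 1 − 0.1 = 0.9.
Round 1 adds ΔG = €467 billion; each later round is MPC = 0.9 times the previous.
After 2 rounds: 467 + 420.3 = ΔG·(1 − c^2)/(1 − c) = 467 × (1 − 0.81)/0.1 ≈ €887 billion.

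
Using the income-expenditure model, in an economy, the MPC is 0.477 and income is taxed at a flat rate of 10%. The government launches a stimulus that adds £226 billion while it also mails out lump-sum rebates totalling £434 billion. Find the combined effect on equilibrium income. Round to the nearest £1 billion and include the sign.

+£759 billion

Expenditure multiplier = 1/(1 − c(1−t)) = 1/(1 − 0.477×0.9) = 1/0.5707 ≈ 1.752.
ΔG contributes k·ΔG = (+£226 billion) / 0.5707 ≈ +£396 billion.
ΔT of −£434 billion changes first-round spending by −c·ΔT = +£207.018 billion, contributing k·(−c·ΔT) = (+£207.018 billion) / 0.5707 ≈ +£362.7 billion.
Net ΔY = k(ΔG − c·ΔT) = (+£433.018 billion) / 0.5707 ≈ +£759 billion.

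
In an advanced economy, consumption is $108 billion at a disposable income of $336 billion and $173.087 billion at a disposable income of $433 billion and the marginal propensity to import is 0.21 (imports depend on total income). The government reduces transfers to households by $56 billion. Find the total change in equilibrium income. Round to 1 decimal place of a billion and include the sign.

−$69.7 billion

MPC = ΔC/ΔYd = (173.087 − 108)/(433 − 336) = 65.087/97 = 0.671.
The transfer change shifts disposable income by −$56 billion, so first-round consumption changes by c·ΔTR = 0.671 × (−$56 billion) = −$37.576 billion.
Expenditure multiplier = 1/(1 − c + m) = 1/(1 − 0.671 + 0.21) = 1/0.539 ≈ 1.855.
The transfer multiplier is c × k ≈ 1.245, so ΔY = k × (c·ΔTR) = (−$37.576 billion) / 0.539 ≈ −$69.7 billion.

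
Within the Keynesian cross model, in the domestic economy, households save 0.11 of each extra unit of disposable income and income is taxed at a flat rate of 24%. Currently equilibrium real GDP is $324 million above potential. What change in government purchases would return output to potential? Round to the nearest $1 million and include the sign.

−$105 million

MPC = 1 − MPS = 1 − 0.11 = 0.89.
Spending multiplier = 1/(1 − c(1−t)) = 1/(1 − 0.89×0.76) = 1/0.3236 ≈ 3.09.
Need ΔY = −$324 million, so ΔG = ΔY/k = (−$324 million) × 0.3236 ≈ −$105 million.
The government should cut government purchases by $105 million.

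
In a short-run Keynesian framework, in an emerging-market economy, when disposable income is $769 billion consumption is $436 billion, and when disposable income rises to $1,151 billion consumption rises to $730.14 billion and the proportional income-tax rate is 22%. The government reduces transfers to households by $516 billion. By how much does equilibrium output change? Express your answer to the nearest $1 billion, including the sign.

−$995 billion

MPC = ΔC/ΔYd = (730.14 − 436)/(1,151 − 769) = 294.14/382 = 0.77.
The transfer change shifts disposable income by −$516 billion, so first-round consumption changes by c·ΔTR = 0.77 × (−$516 billion) = −$397.32 billion.
Expenditure multiplier = 1/(1 − c(1−t)) = 1/(1 − 0.77×0.78) = 1/0.3994 ≈ 2.504.
The transfer multiplier is c × k ≈ 1.928, so ΔY = k × (c·ΔTR) = (−$397.32 billion) / 0.3994 ≈ −$995 billion.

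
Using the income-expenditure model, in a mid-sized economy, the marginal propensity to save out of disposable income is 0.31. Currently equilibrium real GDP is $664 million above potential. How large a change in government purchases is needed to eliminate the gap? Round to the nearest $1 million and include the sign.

−$206 million

MPC = 1 − MPS = 1 − 0.31 = 0.69.
Spending multiplier = 1/(1 − MPC) = 1/(1 − 0.69) = 1/0.31 ≈ 3.226.
Need ΔY = −$664 million, so ΔG = ΔY/k = (−$664 million) × 0.31 ≈ −$206 million.
The government should cut government purchases by $206 million.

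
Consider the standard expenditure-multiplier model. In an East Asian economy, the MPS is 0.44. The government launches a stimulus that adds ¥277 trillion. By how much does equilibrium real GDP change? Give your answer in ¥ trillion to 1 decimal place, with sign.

+¥629.5 trillion

MPC = 1 − MPS = 1 − 0.44 = 0.56.
Spending multiplier = 1/(1 − MPC) = 1/(1 − 0.56) = 1/0.44 ≈ 2.273.
ΔY = k × ΔG = (+¥277 trillion) / 0.44 ≈ +¥629.5 trillion.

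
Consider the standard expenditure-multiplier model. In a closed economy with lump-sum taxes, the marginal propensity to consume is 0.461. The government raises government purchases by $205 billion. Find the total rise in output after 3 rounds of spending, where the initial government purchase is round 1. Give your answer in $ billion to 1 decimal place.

$343.1 billion

Round 1 adds ΔG = $205 billion; each later round is MPC = 0.461 times the previous.
After 3 rounds: 205 + 94.505 + 43.566805 = ΔG·(1 − c^3)/(1 − c) = 205 × (1 − 0.097972181)/0.539 ≈ $343.1 billion.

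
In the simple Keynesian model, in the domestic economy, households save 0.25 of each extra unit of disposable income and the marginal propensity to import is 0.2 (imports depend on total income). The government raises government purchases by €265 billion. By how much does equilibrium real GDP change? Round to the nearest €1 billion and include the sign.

MPC = 1 − MPS = 1 − 0.25 = 0.75.
Expenditure multiplier = 1/(1 − c + m) = 1/(1 − 0.75 + 0.2) = 1/0.45 ≈ 2.222.
ΔY = k × ΔG = (+€265 billion) / 0.45 ≈ +€589 billion.

+€589 billion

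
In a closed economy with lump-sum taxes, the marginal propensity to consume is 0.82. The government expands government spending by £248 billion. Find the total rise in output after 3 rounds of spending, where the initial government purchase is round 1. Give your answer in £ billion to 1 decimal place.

£618.1 billion

Round 1 adds ΔG = £248 billion; each later round is MPC = 0.82 times the previous.
After 3 rounds: 248 + 203.36 + 166.7552 = ΔG·(1 − c^3)/(1 − c) = 248 × (1 − 0.551368)/0.18 ≈ £618.1 billion.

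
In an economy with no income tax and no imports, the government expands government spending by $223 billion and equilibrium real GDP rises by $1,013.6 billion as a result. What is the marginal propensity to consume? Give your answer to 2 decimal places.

Implied spending multiplier k = ΔY/ΔG = 1,013.6/223 ≈ 4.5453.
Since k = 1/(1 − MPC), MPC = 1 − 1/k = 1 − ΔG/ΔY = 1 − 223/1,013.6 ≈ 0.78.

0.78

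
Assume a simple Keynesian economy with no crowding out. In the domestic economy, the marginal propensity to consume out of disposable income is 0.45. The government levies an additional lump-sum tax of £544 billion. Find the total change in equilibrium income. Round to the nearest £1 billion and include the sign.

−£445 billion

A lump-sum tax change of +£544 billion shifts disposable income by −£544 billion; first-round consumption changes by −c × ΔT = −0.45 × (+£544 billion) = −£244.8 billion.
Expenditure multiplier = 1/(1 − MPC) = 1/(1 − 0.45) = 1/0.55 ≈ 1.818.
The tax multiplier is −c × k ≈ −0.818, so ΔY = k × (−c·ΔT) = (−£244.8 billion) / 0.55 ≈ −£445 billion.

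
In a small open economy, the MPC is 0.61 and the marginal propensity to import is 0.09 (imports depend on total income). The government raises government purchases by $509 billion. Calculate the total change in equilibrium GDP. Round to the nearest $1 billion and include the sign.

+$1,060 billion

Government-spending multiplier = 1/(1 − c + m) = 1/(1 − 0.61 + 0.09) = 1/0.48 ≈ 2.083.
ΔY = k × ΔG = (+$509 billion) / 0.48 ≈ +$1,060 billion.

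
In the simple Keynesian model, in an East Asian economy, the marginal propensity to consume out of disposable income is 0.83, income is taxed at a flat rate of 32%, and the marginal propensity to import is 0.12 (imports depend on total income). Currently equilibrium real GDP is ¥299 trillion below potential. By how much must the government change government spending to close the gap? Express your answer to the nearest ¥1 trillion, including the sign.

+¥166 trillion

Spending multiplier = 1/(1 − c(1−t) + m) = 1/(1 − 0.83×0.68 + 0.12) = 1/0.5556 ≈ 1.8.
Need ΔY = +¥299 trillion, so ΔG = ΔY/k = (+¥299 trillion) × 0.5556 ≈ +¥166 trillion.
The government should increase government spending by ¥166 trillion.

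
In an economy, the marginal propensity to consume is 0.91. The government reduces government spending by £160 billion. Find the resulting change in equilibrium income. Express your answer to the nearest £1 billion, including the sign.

Expenditure multiplier = 1/(1 − MPC) = 1/(1 − 0.91) = 1/0.09 ≈ 11.111.
ΔY = k × ΔG = (−£160 billion) / 0.09 ≈ −£1,778 billion.

−£1,778 billion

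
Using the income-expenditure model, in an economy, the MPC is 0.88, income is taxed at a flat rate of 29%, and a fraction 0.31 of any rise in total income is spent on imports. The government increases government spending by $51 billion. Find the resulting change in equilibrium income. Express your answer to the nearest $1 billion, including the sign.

Spending multiplier = 1/(1 − c(1−t) + m) = 1/(1 − 0.88×0.71 + 0.31) = 1/0.6852 ≈ 1.459.
ΔY = k × ΔG = (+$51 billion) / 0.6852 ≈ +$74 billion.

+$74 billion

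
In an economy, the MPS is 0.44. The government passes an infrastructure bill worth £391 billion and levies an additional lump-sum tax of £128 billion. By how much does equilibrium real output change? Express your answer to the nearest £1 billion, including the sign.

MPC = 1 − MPS = 1 − 0.44 = 0.56.
Expenditure multiplier = 1/(1 − MPC) = 1/(1 − 0.56) = 1/0.44 ≈ 2.273.
ΔG contributes k·ΔG = (+£391 billion) / 0.44 ≈ +£888.6 billion.
ΔT of +£128 billion changes first-round spending by −c·ΔT = −£71.68 billion, contributing k·(−c·ΔT) = (−£71.68 billion) / 0.44 ≈ −£162.9 billion.
Net ΔY = k(ΔG − c·ΔT) = (+£319.32 billion) / 0.44 ≈ +£726 billion.

+£726 billion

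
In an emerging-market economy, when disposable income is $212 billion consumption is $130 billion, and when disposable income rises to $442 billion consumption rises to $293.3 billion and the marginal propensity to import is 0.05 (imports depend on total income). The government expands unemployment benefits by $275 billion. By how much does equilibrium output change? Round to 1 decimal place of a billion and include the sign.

MPC = ΔC/ΔYd = (293.3 − 130)/(442 − 212) = 163.3/230 = 0.71.
The transfer change shifts disposable income by +$275 billion, so first-round consumption changes by c·ΔTR = 0.71 × (+$275 billion) = +$195.25 billion.
Expenditure multiplier = 1/(1 − c + m) = 1/(1 − 0.71 + 0.05) = 1/0.34 ≈ 2.941.
The transfer multiplier is c × k ≈ 2.088, so ΔY = k × (c·ΔTR) = (+$195.25 billion) / 0.34 ≈ +$574.3 billion.

+$574.3 billion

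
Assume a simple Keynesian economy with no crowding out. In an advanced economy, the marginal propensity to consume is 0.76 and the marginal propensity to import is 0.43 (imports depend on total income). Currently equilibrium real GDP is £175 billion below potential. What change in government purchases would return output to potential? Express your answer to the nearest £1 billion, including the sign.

Spending multiplier = 1/(1 − c + m) = 1/(1 − 0.76 + 0.43) = 1/0.67 ≈ 1.493.
Need ΔY = +£175 billion, so ΔG = ΔY/k = (+£175 billion) × 0.67 ≈ +£117 billion.
The government should increase government purchases by £117 billion.

+£117 billion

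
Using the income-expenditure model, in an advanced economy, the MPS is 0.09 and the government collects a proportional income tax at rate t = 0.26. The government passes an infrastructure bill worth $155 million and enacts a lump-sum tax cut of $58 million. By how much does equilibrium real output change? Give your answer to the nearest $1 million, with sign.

+$636 million

MPC = 1 − MPS = 1 − 0.09 = 0.91.
Expenditure multiplier = 1/(1 − c(1−t)) = 1/(1 − 0.91×0.74) = 1/0.3266 ≈ 3.062.
ΔG contributes k·ΔG = (+$155 million) / 0.3266 ≈ +$474.6 million.
ΔT of −$58 million changes first-round spending by −c·ΔT = +$52.78 million, contributing k·(−c·ΔT) = (+$52.78 million) / 0.3266 ≈ +$161.6 million.
Net ΔY = k(ΔG − c·ΔT) = (+$207.78 million) / 0.3266 ≈ +$636 million.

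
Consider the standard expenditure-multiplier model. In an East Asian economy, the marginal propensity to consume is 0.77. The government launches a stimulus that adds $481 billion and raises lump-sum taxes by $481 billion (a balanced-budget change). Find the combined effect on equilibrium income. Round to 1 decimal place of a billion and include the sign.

Expenditure multiplier = 1/(1 − MPC) = 1/(1 − 0.77) = 1/0.23 ≈ 4.348.
ΔG contributes k·ΔG = (+$481 billion) / 0.23 ≈ +$2,091.3 billion.
ΔT of +$481 billion changes first-round spending by −c·ΔT = −$370.37 billion, contributing k·(−c·ΔT) = (−$370.37 billion) / 0.23 ≈ −$1,610.3 billion.
With ΔG = ΔT and no other leakages, the balanced-budget multiplier is 1, so ΔY = ΔG = +$481 billion.

+$481.0 billion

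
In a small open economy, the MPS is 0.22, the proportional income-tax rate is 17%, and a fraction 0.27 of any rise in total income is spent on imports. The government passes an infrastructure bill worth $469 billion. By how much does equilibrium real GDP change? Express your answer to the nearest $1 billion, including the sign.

+$753 billion

MPC = 1 − MPS = 1 − 0.22 = 0.78.
Government-spending multiplier = 1/(1 − c(1−t) + m) = 1/(1 − 0.78×0.83 + 0.27) = 1/0.6226 ≈ 1.606.
ΔY = k × ΔG = (+$469 billion) / 0.6226 ≈ +$753 billion.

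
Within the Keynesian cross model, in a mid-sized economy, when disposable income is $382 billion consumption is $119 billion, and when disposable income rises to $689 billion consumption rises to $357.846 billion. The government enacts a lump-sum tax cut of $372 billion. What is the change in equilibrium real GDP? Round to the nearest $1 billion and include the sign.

MPC = ΔC/ΔYd = (357.846 − 119)/(689 − 382) = 238.846/307 = 0.778.
A lump-sum tax change of −$372 billion shifts disposable income by +$372 billion; first-round consumption changes by −c × ΔT = −0.778 × (−$372 billion) = +$289.416 billion.
Expenditure multiplier = 1/(1 − MPC) = 1/(1 − 0.778) = 1/0.222 ≈ 4.505.
The tax multiplier is −c × k ≈ −3.505, so ΔY = k × (−c·ΔT) = (+$289.416 billion) / 0.222 ≈ +$1,304 billion.

+$1,304 billion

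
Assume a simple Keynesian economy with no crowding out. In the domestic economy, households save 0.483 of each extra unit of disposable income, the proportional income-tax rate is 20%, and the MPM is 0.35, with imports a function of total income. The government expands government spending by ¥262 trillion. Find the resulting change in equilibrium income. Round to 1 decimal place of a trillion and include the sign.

MPC = 1 − MPS = 1 − 0.483 = 0.517.
Government-spending multiplier = 1/(1 − c(1−t) + m) = 1/(1 − 0.517×0.8 + 0.35) = 1/0.9364 ≈ 1.068.
ΔY = k × ΔG = (+¥262 trillion) / 0.9364 ≈ +¥279.8 trillion.

+¥279.8 trillion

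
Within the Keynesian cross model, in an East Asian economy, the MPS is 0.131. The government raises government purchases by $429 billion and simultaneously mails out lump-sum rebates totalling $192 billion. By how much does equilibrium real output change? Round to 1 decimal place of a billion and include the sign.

+$4,548.5 billion

MPC = 1 − MPS = 1 − 0.131 = 0.869.
Expenditure multiplier = 1/(1 − MPC) = 1/(1 − 0.869) = 1/0.131 ≈ 7.634.
ΔG contributes k·ΔG = (+$429 billion) / 0.131 ≈ +$3,274.8 billion.
ΔT of −$192 billion changes first-round spending by −c·ΔT = +$166.848 billion, contributing k·(−c·ΔT) = (+$166.848 billion) / 0.131 ≈ +$1,273.6 billion.
Net ΔY = k(ΔG − c·ΔT) = (+$595.848 billion) / 0.131 ≈ +$4,548.5 billion.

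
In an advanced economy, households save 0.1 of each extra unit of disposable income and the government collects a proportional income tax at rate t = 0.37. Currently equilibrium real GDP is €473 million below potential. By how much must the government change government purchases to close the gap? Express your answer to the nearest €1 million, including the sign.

+€205 million

MPC = 1 − MPS = 1 − 0.1 = 0.9.
Spending multiplier = 1/(1 − c(1−t)) = 1/(1 − 0.9×0.63) = 1/0.433 ≈ 2.309.
Need ΔY = +€473 million, so ΔG = ΔY/k = (+€473 million) × 0.433 ≈ +€205 million.
The government should increase government purchases by €205 million.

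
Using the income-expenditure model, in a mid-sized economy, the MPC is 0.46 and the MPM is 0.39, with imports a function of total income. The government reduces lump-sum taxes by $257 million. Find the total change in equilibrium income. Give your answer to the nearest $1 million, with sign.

A lump-sum tax change of −$257 million shifts disposable income by +$257 million; first-round consumption changes by −c × ΔT = −0.46 × (−$257 million) = +$118.22 million.
Expenditure multiplier = 1/(1 − c + m) = 1/(1 − 0.46 + 0.39) = 1/0.93 ≈ 1.075.
The tax multiplier is −c × k ≈ −0.495, so ΔY = k × (−c·ΔT) = (+$118.22 million) / 0.93 ≈ +$127 million.

+$127 million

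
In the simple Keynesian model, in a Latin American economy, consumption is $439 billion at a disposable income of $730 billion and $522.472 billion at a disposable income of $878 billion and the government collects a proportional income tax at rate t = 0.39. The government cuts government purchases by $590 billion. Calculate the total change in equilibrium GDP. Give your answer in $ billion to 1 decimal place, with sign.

−$899.4 billion

MPC = ΔC/ΔYd = (522.472 − 439)/(878 − 730) = 83.472/148 = 0.564.
Spending multiplier = 1/(1 − c(1−t)) = 1/(1 − 0.564×0.61) = 1/0.65596 ≈ 1.524.
ΔY = k × ΔG = (−$590 billion) / 0.65596 ≈ −$899.4 billion.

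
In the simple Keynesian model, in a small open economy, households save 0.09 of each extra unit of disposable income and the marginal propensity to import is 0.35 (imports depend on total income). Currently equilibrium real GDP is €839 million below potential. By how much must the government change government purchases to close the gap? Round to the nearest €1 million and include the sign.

+€369 million

MPC = 1 − MPS = 1 − 0.09 = 0.91.
Spending multiplier = 1/(1 − c + m) = 1/(1 − 0.91 + 0.35) = 1/0.44 ≈ 2.273.
Need ΔY = +€839 million, so ΔG = ΔY/k = (+€839 million) × 0.44 ≈ +€369 million.
The government should increase government purchases by €369 million.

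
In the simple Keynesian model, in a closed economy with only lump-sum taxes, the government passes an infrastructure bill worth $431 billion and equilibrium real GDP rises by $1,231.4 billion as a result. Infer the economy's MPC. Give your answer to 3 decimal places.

Implied spending multiplier k = ΔY/ΔG = 1,231.4/431 ≈ 2.8571.
Since k = 1/(1 − MPC), MPC = 1 − 1/k = 1 − ΔG/ΔY = 1 − 431/1,231.4 ≈ 0.650.

0.650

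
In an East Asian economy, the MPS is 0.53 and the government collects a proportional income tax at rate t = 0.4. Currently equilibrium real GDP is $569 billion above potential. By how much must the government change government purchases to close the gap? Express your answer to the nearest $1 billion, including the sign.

MPC = 1 − MPS = 1 − 0.53 = 0.47.
Spending multiplier = 1/(1 − c(1−t)) = 1/(1 − 0.47×0.6) = 1/0.718 ≈ 1.393.
Need ΔY = −$569 billion, so ΔG = ΔY/k = (−$569 billion) × 0.718 ≈ −$409 billion.
The government should cut government purchases by $409 billion.

−$409 billion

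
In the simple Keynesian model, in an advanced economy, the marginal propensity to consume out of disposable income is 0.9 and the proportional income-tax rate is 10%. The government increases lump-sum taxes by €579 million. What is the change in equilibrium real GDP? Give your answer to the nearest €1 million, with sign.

−€2,743 million

A lump-sum tax change of +€579 million shifts disposable income by −€579 million; first-round consumption changes by −c × ΔT = −0.9 × (+€579 million) = −€521.1 million.
Expenditure multiplier = 1/(1 − c(1−t)) = 1/(1 − 0.9×0.9) = 1/0.19 ≈ 5.263.
The tax multiplier is −c × k ≈ −4.737, so ΔY = k × (−c·ΔT) = (−€521.1 million) / 0.19 ≈ −€2,743 million.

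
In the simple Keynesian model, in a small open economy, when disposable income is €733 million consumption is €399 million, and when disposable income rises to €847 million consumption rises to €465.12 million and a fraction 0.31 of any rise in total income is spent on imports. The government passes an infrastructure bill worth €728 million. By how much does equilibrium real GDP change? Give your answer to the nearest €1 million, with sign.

+€997 million

MPC = ΔC/ΔYd = (465.12 − 399)/(847 − 733) = 66.12/114 = 0.58.
Spending multiplier = 1/(1 − c + m) = 1/(1 − 0.58 + 0.31) = 1/0.73 ≈ 1.37.
ΔY = k × ΔG = (+€728 million) / 0.73 ≈ +€997 million.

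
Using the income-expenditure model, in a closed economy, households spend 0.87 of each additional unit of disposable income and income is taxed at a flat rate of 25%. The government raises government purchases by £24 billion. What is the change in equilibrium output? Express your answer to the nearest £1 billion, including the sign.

+£69 billion

Expenditure multiplier = 1/(1 − c(1−t)) = 1/(1 − 0.87×0.75) = 1/0.3475 ≈ 2.878.
ΔY = k × ΔG = (+£24 billion) / 0.3475 ≈ +£69 billion.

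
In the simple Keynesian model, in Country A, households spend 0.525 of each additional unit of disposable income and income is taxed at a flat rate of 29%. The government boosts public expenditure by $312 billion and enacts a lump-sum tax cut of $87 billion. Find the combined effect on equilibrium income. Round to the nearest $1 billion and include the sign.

+$570 billion

Expenditure multiplier = 1/(1 − c(1−t)) = 1/(1 − 0.525×0.71) = 1/0.62725 ≈ 1.594.
ΔG contributes k·ΔG = (+$312 billion) / 0.62725 ≈ +$497.4 billion.
ΔT of −$87 billion changes first-round spending by −c·ΔT = +$45.675 billion, contributing k·(−c·ΔT) = (+$45.675 billion) / 0.62725 ≈ +$72.8 billion.
Net ΔY = k(ΔG − c·ΔT) = (+$357.675 billion) / 0.62725 ≈ +$570 billion.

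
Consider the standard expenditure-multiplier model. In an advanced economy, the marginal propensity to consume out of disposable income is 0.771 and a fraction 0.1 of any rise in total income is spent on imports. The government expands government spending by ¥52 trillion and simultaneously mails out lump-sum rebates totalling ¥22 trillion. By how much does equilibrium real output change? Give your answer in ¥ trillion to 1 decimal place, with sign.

Expenditure multiplier = 1/(1 − c + m) = 1/(1 − 0.771 + 0.1) = 1/0.329 ≈ 3.04.
ΔG contributes k·ΔG = (+¥52 trillion) / 0.329 ≈ +¥158.1 trillion.
ΔT of −¥22 trillion changes first-round spending by −c·ΔT = +¥16.962 trillion, contributing k·(−c·ΔT) = (+¥16.962 trillion) / 0.329 ≈ +¥51.6 trillion.
Net ΔY = k(ΔG − c·ΔT) = (+¥68.962 trillion) / 0.329 ≈ +¥209.6 trillion.

+¥209.6 trillion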